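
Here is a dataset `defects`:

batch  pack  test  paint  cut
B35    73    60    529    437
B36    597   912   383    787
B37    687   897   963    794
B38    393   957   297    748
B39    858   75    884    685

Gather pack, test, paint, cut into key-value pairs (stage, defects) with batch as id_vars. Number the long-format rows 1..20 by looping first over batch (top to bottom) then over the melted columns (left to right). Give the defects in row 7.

20 rows total (5 × 4). Row 7: index ⌊(7-1)/4⌋ = 1 into batch → B36; (7-1) mod 4 = 2 into the melted columns → paint.
So row 7 is (B36, paint, 383); defects = 383.

383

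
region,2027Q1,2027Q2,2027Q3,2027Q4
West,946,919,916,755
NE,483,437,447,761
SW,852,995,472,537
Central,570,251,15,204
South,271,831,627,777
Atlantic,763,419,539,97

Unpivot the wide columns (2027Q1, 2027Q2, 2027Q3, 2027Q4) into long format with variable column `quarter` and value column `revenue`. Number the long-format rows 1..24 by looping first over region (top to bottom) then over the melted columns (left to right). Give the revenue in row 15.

15

24 rows total (6 × 4). Row 15: index ⌊(15-1)/4⌋ = 3 into region → Central; (15-1) mod 4 = 2 into the melted columns → 2027Q3.
So row 15 is (Central, 2027Q3, 15); revenue = 15.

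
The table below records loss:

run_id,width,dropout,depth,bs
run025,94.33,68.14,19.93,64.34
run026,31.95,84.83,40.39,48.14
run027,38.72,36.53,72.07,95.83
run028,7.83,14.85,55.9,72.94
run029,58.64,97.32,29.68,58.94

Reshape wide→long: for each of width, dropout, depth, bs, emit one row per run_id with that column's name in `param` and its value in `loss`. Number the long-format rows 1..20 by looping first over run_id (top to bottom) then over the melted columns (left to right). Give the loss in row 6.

20 rows total (5 × 4). Row 6: index ⌊(6-1)/4⌋ = 1 into run_id → run026; (6-1) mod 4 = 1 into the melted columns → dropout.
So row 6 is (run026, dropout, 84.83); loss = 84.83.

84.83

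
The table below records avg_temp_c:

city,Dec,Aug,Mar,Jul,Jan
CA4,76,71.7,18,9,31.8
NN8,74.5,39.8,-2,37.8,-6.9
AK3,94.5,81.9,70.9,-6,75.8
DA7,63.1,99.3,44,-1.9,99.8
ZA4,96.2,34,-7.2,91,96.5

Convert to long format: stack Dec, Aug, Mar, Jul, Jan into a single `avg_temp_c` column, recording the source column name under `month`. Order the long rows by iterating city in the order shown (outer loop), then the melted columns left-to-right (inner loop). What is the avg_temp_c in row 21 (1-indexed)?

96.2

25 rows total (5 × 5). Row 21: index ⌊(21-1)/5⌋ = 4 into city → ZA4; (21-1) mod 5 = 0 into the melted columns → Dec.
So row 21 is (ZA4, Dec, 96.2); avg_temp_c = 96.2.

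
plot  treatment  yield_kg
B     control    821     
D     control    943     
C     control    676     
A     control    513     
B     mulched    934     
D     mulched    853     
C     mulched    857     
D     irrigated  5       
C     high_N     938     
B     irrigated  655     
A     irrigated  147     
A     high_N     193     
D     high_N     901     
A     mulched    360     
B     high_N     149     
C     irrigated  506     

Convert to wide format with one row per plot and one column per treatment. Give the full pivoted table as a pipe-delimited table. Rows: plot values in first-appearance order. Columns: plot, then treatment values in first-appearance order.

| plot | control | mulched | irrigated | high_N |
| B | 821 | 934 | 655 | 149 |
| D | 943 | 853 | 5 | 901 |
| C | 676 | 857 | 506 | 938 |
| A | 513 | 360 | 147 | 193 |

Columns: plot plus the 4 distinct treatment values (control, mulched, irrigated, high_N).
For example, row B column control takes yield_kg=821 from the long row (B, control).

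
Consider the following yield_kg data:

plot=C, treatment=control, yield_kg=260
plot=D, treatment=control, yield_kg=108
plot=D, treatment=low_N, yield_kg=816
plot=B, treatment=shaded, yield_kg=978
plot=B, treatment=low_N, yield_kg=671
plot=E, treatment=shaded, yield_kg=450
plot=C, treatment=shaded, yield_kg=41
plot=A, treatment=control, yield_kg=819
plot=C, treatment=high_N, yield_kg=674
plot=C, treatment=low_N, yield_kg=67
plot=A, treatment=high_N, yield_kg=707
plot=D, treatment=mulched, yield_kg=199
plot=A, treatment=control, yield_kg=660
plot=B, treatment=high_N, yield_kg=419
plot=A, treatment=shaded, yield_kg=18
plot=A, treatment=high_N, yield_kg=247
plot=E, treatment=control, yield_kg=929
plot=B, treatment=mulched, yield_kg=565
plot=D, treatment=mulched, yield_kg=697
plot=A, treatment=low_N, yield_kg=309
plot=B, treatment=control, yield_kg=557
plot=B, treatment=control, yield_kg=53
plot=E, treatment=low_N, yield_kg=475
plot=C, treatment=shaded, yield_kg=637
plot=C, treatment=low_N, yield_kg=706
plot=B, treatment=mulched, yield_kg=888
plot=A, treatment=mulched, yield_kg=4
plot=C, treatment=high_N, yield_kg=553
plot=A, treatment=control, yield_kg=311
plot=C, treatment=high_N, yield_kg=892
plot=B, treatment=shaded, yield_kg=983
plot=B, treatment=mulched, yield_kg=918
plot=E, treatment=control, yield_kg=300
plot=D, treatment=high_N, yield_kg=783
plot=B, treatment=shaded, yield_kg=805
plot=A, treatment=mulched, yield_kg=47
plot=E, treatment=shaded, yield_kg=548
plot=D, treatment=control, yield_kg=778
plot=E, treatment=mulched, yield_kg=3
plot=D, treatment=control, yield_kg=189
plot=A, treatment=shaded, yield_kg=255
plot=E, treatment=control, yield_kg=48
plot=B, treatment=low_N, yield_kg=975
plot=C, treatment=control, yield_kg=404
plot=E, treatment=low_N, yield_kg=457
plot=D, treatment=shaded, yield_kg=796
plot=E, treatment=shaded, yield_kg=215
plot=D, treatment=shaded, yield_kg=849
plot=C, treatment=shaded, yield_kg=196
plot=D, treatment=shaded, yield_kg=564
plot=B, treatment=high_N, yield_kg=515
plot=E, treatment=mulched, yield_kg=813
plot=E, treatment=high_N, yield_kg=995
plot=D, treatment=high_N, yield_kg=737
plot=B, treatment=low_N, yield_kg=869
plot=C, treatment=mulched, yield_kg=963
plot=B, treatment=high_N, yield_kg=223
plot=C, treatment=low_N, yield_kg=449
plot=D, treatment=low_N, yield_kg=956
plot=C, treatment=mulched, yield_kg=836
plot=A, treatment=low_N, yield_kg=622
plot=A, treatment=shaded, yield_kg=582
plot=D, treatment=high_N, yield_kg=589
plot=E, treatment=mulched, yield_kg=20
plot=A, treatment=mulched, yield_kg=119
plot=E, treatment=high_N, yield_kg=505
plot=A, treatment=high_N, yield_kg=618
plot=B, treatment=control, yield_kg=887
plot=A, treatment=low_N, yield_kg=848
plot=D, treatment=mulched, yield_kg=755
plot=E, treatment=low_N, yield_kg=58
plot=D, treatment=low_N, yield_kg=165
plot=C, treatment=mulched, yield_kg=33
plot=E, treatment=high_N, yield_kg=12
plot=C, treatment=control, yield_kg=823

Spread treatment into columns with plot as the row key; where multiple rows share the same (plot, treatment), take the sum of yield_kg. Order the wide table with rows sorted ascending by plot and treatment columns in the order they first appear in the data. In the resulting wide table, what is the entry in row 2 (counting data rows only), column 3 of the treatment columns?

2766

With rows sorted ascending by plot, row 2 is plot=B. treatment columns in first-appearance order: control, low_N, shaded, high_N, mulched; column 3 is shaded.
Long rows with plot=B, treatment=shaded: 978 + 983 + 805 = 2766.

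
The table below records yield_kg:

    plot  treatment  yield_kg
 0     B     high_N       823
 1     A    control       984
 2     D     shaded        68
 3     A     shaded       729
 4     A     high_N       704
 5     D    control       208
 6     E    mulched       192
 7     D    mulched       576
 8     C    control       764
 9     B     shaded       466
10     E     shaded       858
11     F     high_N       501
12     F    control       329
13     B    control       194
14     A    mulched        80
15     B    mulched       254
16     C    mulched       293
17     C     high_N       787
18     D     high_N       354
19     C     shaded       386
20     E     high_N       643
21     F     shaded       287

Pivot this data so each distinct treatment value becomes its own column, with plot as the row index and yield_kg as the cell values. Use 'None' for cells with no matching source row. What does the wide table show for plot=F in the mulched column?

No long-format row has plot=F and treatment=mulched, so the cell is None.

None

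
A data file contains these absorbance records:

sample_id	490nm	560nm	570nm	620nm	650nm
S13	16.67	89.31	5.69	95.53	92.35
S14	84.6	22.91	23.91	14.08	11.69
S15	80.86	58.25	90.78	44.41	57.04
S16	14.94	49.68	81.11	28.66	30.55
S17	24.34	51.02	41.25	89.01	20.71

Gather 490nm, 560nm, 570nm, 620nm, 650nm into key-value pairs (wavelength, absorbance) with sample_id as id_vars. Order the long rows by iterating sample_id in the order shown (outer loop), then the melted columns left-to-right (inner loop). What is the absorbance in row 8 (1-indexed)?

23.91

25 rows total (5 × 5). Row 8: index ⌊(8-1)/5⌋ = 1 into sample_id → S14; (8-1) mod 5 = 2 into the melted columns → 570nm.
So row 8 is (S14, 570nm, 23.91); absorbance = 23.91.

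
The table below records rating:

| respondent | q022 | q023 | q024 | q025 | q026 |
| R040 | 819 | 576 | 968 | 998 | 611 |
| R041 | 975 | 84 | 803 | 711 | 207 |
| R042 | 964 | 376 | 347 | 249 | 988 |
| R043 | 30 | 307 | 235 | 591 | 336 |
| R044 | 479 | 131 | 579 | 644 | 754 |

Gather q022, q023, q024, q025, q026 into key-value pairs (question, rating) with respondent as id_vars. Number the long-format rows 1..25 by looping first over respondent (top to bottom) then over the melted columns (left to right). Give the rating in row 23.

579

25 rows total (5 × 5). Row 23: index ⌊(23-1)/5⌋ = 4 into respondent → R044; (23-1) mod 5 = 2 into the melted columns → q024.
So row 23 is (R044, q024, 579); rating = 579.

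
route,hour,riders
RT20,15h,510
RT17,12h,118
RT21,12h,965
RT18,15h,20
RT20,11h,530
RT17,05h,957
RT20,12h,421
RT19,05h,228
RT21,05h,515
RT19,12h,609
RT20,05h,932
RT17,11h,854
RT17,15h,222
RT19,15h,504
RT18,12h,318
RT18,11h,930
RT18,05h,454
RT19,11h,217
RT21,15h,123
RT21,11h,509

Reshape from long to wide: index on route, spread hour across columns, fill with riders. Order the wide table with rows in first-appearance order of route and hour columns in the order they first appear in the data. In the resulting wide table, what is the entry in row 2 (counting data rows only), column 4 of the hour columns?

957

With rows in first-appearance order of route, row 2 is route=RT17. hour columns in first-appearance order: 15h, 12h, 11h, 05h; column 4 is 05h.
Long rows with route=RT17, hour=05h: riders = 957.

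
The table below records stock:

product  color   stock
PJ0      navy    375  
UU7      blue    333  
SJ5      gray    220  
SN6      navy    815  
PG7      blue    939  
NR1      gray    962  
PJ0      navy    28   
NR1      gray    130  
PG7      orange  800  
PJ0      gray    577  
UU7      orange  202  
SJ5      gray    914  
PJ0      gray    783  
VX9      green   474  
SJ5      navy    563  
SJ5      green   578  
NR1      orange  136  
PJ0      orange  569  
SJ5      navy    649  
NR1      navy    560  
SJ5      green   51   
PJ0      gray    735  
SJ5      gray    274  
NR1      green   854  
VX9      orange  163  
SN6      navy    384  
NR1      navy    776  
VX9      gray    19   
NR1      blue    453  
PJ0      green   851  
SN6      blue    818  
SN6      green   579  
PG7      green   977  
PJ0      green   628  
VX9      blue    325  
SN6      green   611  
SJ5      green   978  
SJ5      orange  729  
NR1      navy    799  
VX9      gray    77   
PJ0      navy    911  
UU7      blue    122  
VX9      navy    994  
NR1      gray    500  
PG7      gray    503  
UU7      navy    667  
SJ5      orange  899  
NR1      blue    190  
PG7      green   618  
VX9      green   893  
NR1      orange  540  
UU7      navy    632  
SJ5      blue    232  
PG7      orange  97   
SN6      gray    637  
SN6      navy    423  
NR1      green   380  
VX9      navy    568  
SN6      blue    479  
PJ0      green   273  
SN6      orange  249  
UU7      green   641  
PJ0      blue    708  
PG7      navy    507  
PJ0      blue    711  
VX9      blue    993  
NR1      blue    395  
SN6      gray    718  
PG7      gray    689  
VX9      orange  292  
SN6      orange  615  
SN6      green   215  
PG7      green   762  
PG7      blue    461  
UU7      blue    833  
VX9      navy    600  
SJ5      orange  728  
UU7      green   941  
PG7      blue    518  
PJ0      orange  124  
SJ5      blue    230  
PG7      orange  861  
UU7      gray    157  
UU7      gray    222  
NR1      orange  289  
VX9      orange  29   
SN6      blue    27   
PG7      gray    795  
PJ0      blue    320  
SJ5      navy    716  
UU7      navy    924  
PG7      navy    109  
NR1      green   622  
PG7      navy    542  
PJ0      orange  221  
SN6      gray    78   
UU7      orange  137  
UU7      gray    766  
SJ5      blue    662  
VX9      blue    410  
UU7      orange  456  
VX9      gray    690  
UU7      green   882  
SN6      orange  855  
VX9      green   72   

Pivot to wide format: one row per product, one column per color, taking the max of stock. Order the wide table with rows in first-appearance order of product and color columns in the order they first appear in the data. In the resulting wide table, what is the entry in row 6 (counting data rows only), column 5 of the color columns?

854

With rows in first-appearance order of product, row 6 is product=NR1. color columns in first-appearance order: navy, blue, gray, orange, green; column 5 is green.
Long rows with product=NR1, color=green: max(854, 380, 622) = 854.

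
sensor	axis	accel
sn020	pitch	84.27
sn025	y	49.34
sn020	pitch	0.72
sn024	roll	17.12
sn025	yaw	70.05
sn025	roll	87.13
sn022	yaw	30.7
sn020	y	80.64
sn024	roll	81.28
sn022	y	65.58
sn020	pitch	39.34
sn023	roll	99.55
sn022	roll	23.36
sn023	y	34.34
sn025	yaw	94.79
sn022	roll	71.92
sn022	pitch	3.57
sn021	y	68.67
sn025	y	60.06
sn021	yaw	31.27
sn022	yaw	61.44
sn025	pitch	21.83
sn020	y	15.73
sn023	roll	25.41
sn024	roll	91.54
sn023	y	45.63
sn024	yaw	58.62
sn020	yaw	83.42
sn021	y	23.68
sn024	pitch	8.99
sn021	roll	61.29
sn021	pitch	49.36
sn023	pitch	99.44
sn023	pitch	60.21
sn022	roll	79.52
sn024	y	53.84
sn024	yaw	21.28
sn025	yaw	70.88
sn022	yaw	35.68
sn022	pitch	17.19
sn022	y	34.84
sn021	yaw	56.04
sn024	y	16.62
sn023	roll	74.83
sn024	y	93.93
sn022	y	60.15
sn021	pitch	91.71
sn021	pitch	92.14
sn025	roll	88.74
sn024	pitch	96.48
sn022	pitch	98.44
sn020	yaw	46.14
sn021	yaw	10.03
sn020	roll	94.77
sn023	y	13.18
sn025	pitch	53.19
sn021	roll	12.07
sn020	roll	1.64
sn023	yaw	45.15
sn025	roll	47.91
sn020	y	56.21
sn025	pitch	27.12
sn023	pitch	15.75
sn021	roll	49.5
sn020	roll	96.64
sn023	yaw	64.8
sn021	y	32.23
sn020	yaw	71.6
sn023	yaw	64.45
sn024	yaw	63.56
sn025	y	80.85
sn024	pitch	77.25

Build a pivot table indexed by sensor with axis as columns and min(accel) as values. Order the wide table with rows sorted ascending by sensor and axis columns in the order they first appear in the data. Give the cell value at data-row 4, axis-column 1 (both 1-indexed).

With rows sorted ascending by sensor, row 4 is sensor=sn023. axis columns in first-appearance order: pitch, y, roll, yaw; column 1 is pitch.
Long rows with sensor=sn023, axis=pitch: min(99.44, 60.21, 15.75) = 15.75.

15.75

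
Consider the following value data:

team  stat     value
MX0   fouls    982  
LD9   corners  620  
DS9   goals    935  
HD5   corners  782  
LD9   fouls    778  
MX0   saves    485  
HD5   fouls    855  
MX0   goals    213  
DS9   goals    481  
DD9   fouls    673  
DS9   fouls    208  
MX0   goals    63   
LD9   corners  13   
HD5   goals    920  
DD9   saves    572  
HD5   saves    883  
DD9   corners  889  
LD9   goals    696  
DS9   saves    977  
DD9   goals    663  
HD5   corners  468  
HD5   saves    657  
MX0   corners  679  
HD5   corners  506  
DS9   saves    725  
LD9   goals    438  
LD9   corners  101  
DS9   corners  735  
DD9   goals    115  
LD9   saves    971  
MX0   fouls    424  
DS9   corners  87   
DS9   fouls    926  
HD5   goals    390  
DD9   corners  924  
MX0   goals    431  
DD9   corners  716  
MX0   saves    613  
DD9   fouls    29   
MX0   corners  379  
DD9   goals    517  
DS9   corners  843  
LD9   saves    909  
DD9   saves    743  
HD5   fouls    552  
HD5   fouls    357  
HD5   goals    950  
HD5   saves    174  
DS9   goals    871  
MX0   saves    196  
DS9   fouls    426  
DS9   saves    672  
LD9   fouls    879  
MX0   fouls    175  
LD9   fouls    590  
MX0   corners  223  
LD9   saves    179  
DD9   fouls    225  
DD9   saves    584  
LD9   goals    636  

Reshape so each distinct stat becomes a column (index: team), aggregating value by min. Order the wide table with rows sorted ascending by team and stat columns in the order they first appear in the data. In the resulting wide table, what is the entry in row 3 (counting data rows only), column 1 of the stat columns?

357

With rows sorted ascending by team, row 3 is team=HD5. stat columns in first-appearance order: fouls, corners, goals, saves; column 1 is fouls.
Long rows with team=HD5, stat=fouls: min(855, 552, 357) = 357.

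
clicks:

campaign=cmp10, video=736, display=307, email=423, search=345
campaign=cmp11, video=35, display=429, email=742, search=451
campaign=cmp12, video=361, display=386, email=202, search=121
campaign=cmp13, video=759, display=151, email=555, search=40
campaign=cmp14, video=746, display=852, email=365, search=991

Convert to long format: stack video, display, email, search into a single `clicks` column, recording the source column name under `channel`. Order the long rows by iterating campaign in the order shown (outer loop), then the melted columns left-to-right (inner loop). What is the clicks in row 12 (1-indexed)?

121

20 rows total (5 × 4). Row 12: index ⌊(12-1)/4⌋ = 2 into campaign → cmp12; (12-1) mod 4 = 3 into the melted columns → search.
So row 12 is (cmp12, search, 121); clicks = 121.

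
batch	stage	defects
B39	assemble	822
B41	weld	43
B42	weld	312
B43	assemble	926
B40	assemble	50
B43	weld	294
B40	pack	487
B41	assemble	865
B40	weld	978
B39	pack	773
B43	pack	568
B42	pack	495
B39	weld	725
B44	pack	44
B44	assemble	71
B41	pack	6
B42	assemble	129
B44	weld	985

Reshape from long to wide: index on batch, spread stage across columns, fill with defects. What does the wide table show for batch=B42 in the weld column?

312

Wide layout: rows indexed by batch, columns are the 3 distinct stage values (assemble, weld, pack).
Cell (batch=B42, stage=weld) draws from the long row where batch=B42 and stage=weld, which has defects=312.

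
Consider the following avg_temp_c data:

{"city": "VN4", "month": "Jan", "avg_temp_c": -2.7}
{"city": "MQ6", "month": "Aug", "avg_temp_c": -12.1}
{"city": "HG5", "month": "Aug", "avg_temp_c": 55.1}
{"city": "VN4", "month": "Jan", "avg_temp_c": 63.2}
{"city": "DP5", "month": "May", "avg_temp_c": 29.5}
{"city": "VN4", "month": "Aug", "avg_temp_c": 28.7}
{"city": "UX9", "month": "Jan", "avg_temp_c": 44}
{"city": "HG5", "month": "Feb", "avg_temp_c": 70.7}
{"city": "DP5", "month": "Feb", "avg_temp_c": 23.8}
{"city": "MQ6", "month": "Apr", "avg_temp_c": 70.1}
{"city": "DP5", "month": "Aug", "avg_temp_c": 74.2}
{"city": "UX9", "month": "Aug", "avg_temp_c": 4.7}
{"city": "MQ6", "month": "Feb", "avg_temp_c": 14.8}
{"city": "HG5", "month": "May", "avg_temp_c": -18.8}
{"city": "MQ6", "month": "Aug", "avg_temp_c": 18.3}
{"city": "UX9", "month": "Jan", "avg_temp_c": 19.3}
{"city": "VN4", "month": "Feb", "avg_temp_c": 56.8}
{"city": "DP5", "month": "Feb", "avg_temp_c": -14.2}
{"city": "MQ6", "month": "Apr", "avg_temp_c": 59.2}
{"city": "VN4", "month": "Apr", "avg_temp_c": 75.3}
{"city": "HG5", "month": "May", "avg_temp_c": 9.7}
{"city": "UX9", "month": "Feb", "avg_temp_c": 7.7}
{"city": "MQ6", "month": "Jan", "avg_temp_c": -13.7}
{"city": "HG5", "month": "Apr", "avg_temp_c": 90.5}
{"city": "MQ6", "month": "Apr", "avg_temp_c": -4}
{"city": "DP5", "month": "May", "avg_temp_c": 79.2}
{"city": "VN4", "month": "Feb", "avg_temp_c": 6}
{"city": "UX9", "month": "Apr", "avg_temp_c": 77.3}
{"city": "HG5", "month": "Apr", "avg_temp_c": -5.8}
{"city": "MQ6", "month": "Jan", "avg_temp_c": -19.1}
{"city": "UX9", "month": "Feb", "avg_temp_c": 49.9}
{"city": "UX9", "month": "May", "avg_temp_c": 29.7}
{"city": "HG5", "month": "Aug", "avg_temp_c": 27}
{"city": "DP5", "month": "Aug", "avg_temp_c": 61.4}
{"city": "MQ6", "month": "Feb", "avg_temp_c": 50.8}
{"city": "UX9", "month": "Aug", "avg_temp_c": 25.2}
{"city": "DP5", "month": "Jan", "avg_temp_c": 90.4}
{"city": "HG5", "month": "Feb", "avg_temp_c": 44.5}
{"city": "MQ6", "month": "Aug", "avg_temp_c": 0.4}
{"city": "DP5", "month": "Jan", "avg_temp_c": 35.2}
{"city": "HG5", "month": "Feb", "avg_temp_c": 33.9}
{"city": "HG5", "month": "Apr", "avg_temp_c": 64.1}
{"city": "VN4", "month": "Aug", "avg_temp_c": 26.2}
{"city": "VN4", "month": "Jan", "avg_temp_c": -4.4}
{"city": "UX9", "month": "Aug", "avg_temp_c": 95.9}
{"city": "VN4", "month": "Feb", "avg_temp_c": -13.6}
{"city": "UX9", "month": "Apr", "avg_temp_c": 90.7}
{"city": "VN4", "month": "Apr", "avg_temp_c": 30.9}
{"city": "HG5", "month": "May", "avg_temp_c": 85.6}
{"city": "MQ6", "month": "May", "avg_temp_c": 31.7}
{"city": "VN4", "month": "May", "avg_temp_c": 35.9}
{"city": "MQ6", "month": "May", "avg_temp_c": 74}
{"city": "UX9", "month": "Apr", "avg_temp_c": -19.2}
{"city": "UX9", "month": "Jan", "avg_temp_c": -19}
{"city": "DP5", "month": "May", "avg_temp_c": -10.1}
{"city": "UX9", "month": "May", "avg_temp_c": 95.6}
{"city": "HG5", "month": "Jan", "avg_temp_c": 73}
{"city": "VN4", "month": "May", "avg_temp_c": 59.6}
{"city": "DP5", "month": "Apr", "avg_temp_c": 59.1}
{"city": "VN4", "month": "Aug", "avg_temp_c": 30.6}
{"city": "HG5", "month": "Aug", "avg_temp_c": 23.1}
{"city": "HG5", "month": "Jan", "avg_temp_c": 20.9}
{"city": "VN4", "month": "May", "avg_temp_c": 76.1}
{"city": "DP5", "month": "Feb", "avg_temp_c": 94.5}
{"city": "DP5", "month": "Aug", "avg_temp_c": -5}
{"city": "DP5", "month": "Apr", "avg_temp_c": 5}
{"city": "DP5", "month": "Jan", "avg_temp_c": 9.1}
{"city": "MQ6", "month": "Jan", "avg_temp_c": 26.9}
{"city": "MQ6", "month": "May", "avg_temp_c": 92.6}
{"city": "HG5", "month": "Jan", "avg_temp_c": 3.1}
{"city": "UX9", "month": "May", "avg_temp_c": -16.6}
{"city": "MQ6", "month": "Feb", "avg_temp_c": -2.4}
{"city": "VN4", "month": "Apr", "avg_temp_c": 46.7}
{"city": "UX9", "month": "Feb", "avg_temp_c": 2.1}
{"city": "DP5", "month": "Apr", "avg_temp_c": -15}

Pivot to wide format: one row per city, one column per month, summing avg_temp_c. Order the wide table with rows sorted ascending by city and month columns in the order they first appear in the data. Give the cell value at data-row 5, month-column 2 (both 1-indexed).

With rows sorted ascending by city, row 5 is city=VN4. month columns in first-appearance order: Jan, Aug, May, Feb, Apr; column 2 is Aug.
Long rows with city=VN4, month=Aug: 28.7 + 26.2 + 30.6 = 85.5.

85.5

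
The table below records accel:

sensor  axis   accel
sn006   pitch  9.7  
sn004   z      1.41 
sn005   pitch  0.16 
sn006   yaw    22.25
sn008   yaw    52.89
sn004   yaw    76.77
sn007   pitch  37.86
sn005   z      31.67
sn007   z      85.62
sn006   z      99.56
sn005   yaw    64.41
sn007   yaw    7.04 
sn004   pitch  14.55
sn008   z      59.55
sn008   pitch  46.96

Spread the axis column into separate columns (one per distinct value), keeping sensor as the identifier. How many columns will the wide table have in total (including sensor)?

4

1 column for sensor plus 3 distinct axis values → 4 columns.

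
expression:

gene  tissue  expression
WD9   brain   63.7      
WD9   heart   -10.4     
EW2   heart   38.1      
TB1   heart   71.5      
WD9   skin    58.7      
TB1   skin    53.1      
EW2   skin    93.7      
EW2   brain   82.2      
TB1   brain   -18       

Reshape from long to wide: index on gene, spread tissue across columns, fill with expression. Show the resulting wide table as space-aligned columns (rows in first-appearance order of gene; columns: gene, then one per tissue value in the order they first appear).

Columns: gene plus the 3 distinct tissue values (brain, heart, skin).
For example, row WD9 column brain takes expression=63.7 from the long row (WD9, brain).

gene  brain  heart  skin
WD9   63.7   -10.4  58.7
EW2   82.2   38.1   93.7
TB1   -18    71.5   53.1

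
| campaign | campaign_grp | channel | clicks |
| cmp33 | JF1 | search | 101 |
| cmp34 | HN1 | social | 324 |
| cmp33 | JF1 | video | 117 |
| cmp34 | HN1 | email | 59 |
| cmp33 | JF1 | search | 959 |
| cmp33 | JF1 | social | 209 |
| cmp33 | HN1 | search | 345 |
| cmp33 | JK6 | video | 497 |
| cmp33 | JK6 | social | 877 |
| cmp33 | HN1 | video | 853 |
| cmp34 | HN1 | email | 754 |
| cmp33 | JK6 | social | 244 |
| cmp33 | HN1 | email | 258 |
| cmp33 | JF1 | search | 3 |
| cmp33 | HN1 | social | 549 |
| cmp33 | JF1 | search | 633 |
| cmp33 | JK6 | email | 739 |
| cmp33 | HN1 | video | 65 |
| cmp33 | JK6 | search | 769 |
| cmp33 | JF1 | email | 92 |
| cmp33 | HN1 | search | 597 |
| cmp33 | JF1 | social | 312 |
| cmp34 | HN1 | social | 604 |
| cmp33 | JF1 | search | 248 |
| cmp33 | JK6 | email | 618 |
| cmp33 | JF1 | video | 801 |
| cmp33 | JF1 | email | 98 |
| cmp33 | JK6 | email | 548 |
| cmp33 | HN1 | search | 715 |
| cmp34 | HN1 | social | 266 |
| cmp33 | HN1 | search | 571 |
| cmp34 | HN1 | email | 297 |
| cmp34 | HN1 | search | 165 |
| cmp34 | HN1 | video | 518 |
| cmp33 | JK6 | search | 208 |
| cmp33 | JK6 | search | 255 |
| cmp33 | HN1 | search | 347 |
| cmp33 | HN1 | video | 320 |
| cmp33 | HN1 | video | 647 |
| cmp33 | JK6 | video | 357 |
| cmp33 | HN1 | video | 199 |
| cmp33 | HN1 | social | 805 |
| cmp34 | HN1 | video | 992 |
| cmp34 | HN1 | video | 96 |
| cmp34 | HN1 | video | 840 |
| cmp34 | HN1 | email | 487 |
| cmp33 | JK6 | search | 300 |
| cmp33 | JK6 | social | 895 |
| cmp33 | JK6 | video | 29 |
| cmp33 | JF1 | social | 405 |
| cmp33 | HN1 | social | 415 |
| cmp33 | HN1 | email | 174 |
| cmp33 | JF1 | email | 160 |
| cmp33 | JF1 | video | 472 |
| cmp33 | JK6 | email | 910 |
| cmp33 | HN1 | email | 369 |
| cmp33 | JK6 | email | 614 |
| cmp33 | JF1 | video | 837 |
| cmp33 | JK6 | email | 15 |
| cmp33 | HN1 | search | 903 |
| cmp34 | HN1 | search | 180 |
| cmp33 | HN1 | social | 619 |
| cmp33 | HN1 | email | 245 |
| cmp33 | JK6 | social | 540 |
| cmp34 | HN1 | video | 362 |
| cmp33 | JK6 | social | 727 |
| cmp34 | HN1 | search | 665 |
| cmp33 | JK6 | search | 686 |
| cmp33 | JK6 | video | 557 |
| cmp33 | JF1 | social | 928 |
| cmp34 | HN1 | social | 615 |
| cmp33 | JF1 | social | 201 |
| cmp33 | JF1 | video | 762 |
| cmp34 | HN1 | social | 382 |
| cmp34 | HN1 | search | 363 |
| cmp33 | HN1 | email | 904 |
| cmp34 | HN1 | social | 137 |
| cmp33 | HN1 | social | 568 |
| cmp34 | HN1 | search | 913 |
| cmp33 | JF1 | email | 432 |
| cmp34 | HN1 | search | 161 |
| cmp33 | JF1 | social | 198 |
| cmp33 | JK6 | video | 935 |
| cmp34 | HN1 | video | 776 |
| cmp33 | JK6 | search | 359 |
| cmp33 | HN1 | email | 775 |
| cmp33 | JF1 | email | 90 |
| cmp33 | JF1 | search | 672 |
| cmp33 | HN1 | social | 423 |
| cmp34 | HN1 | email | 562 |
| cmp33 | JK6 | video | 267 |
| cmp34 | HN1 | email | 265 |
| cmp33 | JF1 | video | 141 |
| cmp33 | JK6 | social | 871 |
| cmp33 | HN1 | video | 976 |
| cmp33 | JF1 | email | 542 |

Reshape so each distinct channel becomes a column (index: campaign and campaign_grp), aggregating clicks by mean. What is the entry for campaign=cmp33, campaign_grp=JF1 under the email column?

235.67

Rows with campaign=cmp33, campaign_grp=JF1 and channel=email: clicks values are 92, 98, 160, 432, 90, 542.
(92 + 98 + 160 + 432 + 90 + 542) / 6 = 235.67.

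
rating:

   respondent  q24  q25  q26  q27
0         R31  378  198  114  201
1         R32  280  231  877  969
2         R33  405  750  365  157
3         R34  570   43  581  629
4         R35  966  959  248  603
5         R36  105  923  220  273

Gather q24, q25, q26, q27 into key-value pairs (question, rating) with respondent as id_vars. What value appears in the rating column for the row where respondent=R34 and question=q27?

Unpivoting turns each (respondent, wide-column) pair into one long row.
The wide cell at row R34, column q27 holds 629, so the long row (R34, q27) has rating=629.

629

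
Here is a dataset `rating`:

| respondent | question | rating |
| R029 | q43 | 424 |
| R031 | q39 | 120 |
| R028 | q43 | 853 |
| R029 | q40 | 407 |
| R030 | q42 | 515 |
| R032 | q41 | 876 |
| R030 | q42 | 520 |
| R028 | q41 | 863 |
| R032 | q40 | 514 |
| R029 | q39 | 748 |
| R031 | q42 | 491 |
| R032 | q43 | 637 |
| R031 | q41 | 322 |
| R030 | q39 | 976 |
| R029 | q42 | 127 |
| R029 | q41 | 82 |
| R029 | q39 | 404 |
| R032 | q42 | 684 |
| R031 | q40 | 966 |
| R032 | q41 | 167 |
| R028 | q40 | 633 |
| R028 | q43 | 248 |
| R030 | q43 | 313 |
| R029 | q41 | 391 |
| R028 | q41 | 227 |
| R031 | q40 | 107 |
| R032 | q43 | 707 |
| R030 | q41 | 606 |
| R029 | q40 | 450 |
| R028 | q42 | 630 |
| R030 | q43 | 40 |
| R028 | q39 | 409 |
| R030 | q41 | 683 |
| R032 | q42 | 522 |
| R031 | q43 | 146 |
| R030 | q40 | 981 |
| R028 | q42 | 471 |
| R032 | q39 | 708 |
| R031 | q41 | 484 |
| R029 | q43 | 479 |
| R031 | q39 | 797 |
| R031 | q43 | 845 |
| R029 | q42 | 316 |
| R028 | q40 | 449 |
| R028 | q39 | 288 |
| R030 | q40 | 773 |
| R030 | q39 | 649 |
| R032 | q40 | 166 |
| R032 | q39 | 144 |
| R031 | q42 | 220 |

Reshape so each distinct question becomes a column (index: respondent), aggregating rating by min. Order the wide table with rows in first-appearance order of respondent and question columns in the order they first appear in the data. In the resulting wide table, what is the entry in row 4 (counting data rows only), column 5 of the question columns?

With rows in first-appearance order of respondent, row 4 is respondent=R030. question columns in first-appearance order: q43, q39, q40, q42, q41; column 5 is q41.
Long rows with respondent=R030, question=q41: min(606, 683) = 606.

606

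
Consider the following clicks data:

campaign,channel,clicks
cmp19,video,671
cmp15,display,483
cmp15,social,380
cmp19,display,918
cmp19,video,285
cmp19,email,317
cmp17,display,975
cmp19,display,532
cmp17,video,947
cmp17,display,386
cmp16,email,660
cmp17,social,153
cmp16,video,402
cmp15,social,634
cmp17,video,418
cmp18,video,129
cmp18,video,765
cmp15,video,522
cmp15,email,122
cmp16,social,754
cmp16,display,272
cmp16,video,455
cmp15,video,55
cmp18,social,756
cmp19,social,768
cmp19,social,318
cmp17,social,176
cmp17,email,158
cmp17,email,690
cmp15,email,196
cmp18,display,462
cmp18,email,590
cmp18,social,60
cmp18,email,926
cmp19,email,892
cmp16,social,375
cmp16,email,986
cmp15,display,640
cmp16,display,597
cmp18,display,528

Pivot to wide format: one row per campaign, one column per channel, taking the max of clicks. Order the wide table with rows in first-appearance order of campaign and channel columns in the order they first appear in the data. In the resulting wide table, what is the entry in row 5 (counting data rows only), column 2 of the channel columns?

With rows in first-appearance order of campaign, row 5 is campaign=cmp18. channel columns in first-appearance order: video, display, social, email; column 2 is display.
Long rows with campaign=cmp18, channel=display: max(462, 528) = 528.

528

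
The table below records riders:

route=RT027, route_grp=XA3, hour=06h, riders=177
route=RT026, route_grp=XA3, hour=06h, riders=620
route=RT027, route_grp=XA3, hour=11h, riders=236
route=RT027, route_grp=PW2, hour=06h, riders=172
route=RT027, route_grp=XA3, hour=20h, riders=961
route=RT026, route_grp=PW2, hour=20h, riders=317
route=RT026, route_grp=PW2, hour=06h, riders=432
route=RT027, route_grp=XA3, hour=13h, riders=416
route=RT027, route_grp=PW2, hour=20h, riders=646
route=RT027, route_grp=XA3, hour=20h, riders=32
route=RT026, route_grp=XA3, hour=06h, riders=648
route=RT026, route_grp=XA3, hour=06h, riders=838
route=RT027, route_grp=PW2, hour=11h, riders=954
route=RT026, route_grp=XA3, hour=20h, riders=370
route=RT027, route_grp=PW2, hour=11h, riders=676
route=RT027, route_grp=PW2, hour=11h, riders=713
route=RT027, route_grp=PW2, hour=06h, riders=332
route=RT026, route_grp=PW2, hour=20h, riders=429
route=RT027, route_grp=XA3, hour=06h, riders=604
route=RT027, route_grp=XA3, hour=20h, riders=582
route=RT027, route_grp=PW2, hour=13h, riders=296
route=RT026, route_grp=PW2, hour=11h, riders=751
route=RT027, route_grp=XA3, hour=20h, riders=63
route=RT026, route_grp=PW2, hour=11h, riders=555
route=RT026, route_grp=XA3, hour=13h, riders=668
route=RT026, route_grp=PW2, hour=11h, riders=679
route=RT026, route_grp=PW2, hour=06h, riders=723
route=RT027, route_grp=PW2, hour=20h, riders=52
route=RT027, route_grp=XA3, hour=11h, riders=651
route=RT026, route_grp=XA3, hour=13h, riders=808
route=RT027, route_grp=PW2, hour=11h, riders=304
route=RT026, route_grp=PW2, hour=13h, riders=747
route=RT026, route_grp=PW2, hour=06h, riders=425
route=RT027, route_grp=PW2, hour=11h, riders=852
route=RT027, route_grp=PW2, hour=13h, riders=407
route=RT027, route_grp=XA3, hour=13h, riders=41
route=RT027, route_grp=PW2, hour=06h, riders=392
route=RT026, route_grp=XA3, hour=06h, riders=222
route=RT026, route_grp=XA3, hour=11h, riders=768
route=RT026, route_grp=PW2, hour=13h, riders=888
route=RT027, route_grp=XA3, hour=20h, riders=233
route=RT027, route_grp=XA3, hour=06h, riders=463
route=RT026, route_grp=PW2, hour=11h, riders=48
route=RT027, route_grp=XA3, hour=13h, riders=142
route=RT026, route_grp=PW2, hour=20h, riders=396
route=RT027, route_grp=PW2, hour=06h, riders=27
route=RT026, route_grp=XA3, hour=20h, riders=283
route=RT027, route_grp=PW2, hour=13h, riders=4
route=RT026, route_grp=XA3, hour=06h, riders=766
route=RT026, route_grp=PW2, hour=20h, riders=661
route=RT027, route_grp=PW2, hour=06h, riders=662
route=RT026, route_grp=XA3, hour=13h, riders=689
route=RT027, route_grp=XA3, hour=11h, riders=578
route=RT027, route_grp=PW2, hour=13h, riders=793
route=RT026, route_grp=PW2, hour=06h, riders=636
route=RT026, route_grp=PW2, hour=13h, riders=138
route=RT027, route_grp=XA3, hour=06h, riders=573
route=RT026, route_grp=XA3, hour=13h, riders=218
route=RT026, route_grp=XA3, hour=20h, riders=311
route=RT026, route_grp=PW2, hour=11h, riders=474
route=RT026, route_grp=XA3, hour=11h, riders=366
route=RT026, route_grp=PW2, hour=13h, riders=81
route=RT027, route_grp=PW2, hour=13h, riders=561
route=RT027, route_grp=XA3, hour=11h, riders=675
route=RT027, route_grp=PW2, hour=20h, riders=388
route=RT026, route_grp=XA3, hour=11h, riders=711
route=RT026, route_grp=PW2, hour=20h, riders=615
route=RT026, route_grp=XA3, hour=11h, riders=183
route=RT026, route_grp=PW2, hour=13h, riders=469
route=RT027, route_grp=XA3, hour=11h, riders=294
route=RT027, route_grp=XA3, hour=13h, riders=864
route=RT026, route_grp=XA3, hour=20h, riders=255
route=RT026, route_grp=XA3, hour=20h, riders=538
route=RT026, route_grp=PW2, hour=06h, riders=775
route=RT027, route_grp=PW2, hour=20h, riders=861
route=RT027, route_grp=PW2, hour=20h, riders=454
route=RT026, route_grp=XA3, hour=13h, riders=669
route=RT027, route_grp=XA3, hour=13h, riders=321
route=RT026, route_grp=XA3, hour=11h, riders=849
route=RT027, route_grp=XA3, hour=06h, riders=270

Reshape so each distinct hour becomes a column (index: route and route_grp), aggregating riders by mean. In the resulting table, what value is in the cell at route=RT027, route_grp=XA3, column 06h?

Rows with route=RT027, route_grp=XA3 and hour=06h: riders values are 177, 604, 463, 573, 270.
(177 + 604 + 463 + 573 + 270) / 5 = 417.40.

417.40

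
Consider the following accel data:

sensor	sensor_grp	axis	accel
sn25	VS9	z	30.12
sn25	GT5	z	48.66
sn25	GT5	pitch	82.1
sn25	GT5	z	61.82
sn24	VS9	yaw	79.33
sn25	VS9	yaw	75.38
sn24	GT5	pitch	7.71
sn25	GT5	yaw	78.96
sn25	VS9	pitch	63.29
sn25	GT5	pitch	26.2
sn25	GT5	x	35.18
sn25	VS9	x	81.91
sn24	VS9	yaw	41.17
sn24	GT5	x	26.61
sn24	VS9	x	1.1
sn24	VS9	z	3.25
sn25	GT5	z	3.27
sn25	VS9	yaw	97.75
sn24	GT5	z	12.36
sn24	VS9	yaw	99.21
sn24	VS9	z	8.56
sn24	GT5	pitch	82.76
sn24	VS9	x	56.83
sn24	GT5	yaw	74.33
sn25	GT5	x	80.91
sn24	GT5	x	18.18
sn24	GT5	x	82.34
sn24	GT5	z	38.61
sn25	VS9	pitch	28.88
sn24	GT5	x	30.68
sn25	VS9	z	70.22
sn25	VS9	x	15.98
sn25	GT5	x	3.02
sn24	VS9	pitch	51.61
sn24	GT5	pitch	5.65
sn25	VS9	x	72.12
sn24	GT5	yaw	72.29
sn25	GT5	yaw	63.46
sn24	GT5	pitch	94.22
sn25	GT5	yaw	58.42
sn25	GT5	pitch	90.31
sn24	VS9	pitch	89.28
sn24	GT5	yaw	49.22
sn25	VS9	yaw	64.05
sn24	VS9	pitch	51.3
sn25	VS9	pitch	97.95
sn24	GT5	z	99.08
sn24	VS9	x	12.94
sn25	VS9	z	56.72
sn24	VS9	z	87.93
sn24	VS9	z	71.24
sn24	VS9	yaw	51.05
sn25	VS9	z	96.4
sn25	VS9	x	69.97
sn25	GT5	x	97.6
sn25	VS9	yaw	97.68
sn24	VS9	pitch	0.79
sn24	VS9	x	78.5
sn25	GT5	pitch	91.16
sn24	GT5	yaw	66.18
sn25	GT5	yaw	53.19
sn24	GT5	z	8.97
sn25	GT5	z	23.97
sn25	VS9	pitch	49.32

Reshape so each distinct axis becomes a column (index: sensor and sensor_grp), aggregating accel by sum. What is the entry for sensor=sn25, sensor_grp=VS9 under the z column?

Rows with sensor=sn25, sensor_grp=VS9 and axis=z: accel values are 30.12, 70.22, 56.72, 96.4.
30.12 + 70.22 + 56.72 + 96.4 = 253.46.

253.46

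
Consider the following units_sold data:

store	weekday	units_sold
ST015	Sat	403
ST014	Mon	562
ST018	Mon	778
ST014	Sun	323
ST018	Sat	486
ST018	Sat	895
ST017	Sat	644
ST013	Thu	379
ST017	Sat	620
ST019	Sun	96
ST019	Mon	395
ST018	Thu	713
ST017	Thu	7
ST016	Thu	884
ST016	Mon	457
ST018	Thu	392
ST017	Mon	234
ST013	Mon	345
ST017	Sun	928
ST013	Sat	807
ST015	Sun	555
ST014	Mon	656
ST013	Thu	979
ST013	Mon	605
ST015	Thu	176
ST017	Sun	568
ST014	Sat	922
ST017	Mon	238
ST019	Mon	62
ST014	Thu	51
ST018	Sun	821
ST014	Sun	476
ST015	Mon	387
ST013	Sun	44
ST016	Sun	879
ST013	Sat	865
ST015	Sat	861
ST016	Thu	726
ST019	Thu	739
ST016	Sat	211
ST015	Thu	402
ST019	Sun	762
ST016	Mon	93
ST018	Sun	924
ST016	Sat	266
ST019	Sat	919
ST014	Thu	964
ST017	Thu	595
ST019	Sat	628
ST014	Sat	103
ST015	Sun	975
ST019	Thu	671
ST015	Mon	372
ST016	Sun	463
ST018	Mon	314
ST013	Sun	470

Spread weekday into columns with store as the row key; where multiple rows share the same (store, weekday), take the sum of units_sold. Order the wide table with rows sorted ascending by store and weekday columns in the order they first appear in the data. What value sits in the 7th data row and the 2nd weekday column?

457

With rows sorted ascending by store, row 7 is store=ST019. weekday columns in first-appearance order: Sat, Mon, Sun, Thu; column 2 is Mon.
Long rows with store=ST019, weekday=Mon: 395 + 62 = 457.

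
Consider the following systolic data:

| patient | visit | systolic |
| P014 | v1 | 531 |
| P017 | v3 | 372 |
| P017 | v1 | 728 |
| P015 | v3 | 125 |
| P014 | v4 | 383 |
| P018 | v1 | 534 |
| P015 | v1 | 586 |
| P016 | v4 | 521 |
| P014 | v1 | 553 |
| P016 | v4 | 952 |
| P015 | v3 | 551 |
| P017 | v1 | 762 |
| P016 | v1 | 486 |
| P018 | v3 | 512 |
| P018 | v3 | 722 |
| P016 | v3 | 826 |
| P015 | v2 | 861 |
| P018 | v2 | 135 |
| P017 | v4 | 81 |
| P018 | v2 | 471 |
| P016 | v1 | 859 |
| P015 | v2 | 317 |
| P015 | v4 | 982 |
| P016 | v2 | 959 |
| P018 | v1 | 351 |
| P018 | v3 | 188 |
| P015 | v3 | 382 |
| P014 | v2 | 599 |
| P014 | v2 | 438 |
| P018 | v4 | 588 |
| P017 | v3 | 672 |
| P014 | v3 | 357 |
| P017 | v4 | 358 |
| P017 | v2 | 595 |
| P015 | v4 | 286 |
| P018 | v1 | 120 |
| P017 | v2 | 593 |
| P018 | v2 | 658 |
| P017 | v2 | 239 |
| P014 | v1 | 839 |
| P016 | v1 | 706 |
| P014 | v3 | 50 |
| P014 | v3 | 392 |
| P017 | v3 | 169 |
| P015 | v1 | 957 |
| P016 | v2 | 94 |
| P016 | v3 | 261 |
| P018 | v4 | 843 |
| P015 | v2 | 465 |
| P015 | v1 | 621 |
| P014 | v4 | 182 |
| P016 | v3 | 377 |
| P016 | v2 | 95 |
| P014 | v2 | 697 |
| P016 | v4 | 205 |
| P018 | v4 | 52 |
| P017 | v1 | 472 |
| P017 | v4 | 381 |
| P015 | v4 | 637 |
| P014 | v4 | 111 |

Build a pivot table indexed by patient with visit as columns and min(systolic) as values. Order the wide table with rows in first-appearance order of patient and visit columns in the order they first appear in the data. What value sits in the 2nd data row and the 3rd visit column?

With rows in first-appearance order of patient, row 2 is patient=P017. visit columns in first-appearance order: v1, v3, v4, v2; column 3 is v4.
Long rows with patient=P017, visit=v4: min(81, 358, 381) = 81.

81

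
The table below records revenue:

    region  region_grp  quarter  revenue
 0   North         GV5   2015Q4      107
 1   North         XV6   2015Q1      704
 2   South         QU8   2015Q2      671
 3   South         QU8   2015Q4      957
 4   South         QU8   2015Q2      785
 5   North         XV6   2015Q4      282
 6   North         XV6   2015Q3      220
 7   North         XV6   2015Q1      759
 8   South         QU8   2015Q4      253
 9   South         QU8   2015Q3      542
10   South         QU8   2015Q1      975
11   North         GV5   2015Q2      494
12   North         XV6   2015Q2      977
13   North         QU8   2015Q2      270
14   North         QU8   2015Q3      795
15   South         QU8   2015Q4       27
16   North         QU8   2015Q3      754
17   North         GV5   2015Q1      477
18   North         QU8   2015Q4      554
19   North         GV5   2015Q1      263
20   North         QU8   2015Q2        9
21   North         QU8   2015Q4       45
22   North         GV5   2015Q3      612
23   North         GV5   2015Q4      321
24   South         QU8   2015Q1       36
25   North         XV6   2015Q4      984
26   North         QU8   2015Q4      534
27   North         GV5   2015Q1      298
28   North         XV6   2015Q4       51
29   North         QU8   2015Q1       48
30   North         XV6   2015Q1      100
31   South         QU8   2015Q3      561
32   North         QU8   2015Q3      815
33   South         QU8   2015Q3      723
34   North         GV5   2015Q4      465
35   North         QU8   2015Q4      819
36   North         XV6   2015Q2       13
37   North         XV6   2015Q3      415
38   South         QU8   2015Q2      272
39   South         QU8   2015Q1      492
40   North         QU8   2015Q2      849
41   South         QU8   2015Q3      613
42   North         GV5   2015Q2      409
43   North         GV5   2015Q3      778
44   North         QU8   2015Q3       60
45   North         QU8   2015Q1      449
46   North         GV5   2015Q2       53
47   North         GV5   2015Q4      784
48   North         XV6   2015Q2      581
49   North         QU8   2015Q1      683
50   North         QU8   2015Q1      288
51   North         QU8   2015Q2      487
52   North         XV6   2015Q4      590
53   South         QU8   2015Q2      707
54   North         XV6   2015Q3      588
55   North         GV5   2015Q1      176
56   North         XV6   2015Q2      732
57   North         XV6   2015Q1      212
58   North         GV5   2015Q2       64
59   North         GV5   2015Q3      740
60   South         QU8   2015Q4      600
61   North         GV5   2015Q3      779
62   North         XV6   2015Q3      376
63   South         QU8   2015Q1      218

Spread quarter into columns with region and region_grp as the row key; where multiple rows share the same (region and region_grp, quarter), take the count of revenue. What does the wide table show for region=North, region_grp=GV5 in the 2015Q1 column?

Rows with region=North, region_grp=GV5 and quarter=2015Q1: revenue values are 477, 263, 298, 176.
4 rows match — count = 4.

4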